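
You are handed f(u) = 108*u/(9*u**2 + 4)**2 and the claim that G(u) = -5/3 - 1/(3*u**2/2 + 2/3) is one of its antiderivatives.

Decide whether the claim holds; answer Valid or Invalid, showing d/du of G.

d/du[G] = 108*u/(81*u**4 + 72*u**2 + 16)
This equals f(u) exactly, so the claim holds.

Valid - the claim checks out under differentiation.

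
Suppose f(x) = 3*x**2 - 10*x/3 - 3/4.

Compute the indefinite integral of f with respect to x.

Integrate term by term and add the pieces.
Check: d/dx[(12*x**3 - 20*x**2 - 9*x - 8)/12] = 3*x**2 - 10*x/3 - 3/4 = f(x).

F(x) = (12*x**3 - 20*x**2 - 9*x - 8)/12 + C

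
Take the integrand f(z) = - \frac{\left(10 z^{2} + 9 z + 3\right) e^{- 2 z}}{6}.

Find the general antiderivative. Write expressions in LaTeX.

F(z) = \frac{\left(20 z^{2} + 38 z + 25\right) e^{- 2 z}}{24} + C

f has the shape u'v + uv' for u = \frac{5 z^{2}}{6} + \frac{19 z}{12} + \frac{25}{24} and v = e^{- 2 z} — it is the derivative of the product u*v.
Check: d/dz[\frac{\left(20 z^{2} + 38 z + 25\right) e^{- 2 z}}{24}] = \frac{\left(- 10 z^{2} - 9 z - 3\right) e^{- 2 z}}{6}, which equals f(z).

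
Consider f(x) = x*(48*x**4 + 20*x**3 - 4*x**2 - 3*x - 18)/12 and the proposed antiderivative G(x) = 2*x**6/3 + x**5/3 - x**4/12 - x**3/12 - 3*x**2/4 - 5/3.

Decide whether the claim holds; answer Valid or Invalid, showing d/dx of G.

Valid - differentiating G returns exactly f.

d/dx[G] = 4*x**5 + 5*x**4/3 - x**3/3 - x**2/4 - 3*x/2
This equals f(x) exactly, so the claim holds.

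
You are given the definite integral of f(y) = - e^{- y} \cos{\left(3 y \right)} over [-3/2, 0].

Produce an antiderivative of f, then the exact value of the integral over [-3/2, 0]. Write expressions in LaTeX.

A candidate is checked by its d/dy: the result must match f(y).
F(y) = - \frac{3 e^{- y} \sin{\left(3 y \right)}}{10} + \frac{e^{- y} \cos{\left(3 y \right)}}{10} is an antiderivative of f.
Check: d/dy[- \frac{3 e^{- y} \sin{\left(3 y \right)}}{10} + \frac{e^{- y} \cos{\left(3 y \right)}}{10}] = - e^{- y} \cos{\left(3 y \right)} = f(y).
F(0) = \frac{1}{10}; F(-3/2) = \frac{3 e^{\frac{3}{2}} \sin{\left(\frac{9}{2} \right)}}{10} + \frac{e^{\frac{3}{2}} \cos{\left(\frac{9}{2} \right)}}{10}.
Integral = F(0) - F(-3/2) = - \frac{e^{\frac{3}{2}} \cos{\left(\frac{9}{2} \right)}}{10} + \frac{1}{10} - \frac{3 e^{\frac{3}{2}} \sin{\left(\frac{9}{2} \right)}}{10}.

Antiderivative: F(y) = - \frac{3 e^{- y} \sin{\left(3 y \right)}}{10} + \frac{e^{- y} \cos{\left(3 y \right)}}{10}; value = - \frac{e^{\frac{3}{2}} \cos{\left(\frac{9}{2} \right)}}{10} + \frac{1}{10} - \frac{3 e^{\frac{3}{2}} \sin{\left(\frac{9}{2} \right)}}{10}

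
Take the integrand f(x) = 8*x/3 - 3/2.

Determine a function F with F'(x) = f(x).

An antiderivative is F(x) = 4*x**2/3 - 3*x/2.

An antiderivative F(x) passes only if d/dx[F] lands on f(x) exactly.
Check: d/dx[4*x**2/3 - 3*x/2] = 8*x/3 - 3/2 = f(x).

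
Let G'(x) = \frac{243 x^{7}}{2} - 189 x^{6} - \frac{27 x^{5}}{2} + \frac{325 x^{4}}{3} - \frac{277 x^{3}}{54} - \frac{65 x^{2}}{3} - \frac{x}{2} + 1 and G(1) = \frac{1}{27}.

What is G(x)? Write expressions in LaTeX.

G(x) = \frac{\left(9 x^{2} - 4 x - 3\right)^{4}}{432}

The substitution u = \frac{3 x^{2}}{2} - \frac{2 x}{3} - \frac{1}{2} works: G'(x) is exactly (dG/du)*(du/dx) for that inner function.
A general antiderivative is 3 \left(\frac{3 x^{2}}{2} - \frac{2 x}{3} - \frac{1}{2}\right)^{4} + C.
The condition gives C = \frac{1}{27} - (\frac{1}{27}) = 0.
So G(x) = \frac{\left(9 x^{2} - 4 x - 3\right)^{4}}{432}.
Check: d/dx[\frac{\left(9 x^{2} - 4 x - 3\right)^{4}}{432}] = \frac{243 x^{7}}{2} - 189 x^{6} - \frac{27 x^{5}}{2} + \frac{325 x^{4}}{3} - \frac{277 x^{3}}{54} - \frac{65 x^{2}}{3} - \frac{x}{2} + 1 = G'(x).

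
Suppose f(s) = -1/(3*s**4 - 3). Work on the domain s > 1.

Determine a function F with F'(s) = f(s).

An antiderivative is F(s) = (-log(s - 1) + log(s + 1) + 2*atan(s))/12.

Factor the denominator (3*(s - 1)*(s + 1)*(s**2 + 1)) and decompose: f = 1/(6*(s**2 + 1)) + 1/(12*(s + 1)) - 1/(12*(s - 1)); each piece integrates to a log, atan, or power term.
Check: d/ds[(-log(s - 1) + log(s + 1) + 2*atan(s))/12] = -1/(3*s**4 - 3) = f(s).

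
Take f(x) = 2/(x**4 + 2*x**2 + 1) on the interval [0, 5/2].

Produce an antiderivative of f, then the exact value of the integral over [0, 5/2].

Antiderivative: F(x) = (x + (x**2 + 1)*atan(x))/(x**2 + 1); value = 10/29 + atan(5/2)

Since d/dx undoes antidifferentiation here, F'(x) = f(x) is required of F(x).
F(x) = (x + (x**2 + 1)*atan(x))/(x**2 + 1) is an antiderivative of f.
Check: d/dx[(x + (x**2 + 1)*atan(x))/(x**2 + 1)] = 2/(x**4 + 2*x**2 + 1) = f(x).
F(5/2) = 10/29 + atan(5/2); F(0) = 0.
Integral = F(5/2) - F(0) = 10/29 + atan(5/2).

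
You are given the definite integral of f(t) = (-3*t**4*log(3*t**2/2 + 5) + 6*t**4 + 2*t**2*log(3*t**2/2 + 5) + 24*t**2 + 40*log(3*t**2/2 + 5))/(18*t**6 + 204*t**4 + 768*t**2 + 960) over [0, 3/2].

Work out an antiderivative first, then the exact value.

Antiderivative: F(t) = t*log(3*t**2/2 + 5)/(6*(t**2 + 4)); value = log(67/8)/25

A candidate is checked by its d/dt: the result must match f(t).
F(t) = t*log(3*t**2/2 + 5)/(6*(t**2 + 4)) is an antiderivative of f.
Check: d/dt[t*log(3*t**2/2 + 5)/(6*(t**2 + 4))] = (-3*t**4*log(3*t**2/2 + 5) + 6*t**4 + 2*t**2*log(3*t**2/2 + 5) + 24*t**2 + 40*log(3*t**2/2 + 5))/(18*t**6 + 204*t**4 + 768*t**2 + 960) = f(t).
F(3/2) = log(67/8)/25; F(0) = 0.
Integral = F(3/2) - F(0) = log(67/8)/25.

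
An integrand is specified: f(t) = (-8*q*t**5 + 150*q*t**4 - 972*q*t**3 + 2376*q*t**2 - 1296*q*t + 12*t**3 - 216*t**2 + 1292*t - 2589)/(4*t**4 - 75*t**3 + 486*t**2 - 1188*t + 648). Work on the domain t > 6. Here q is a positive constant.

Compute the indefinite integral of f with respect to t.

F(t) = (-2*q*t**4 + 24*q*t**3 - 72*q*t**2 + 6*t**2*log(4*t - 3) - 72*t*log(4*t - 3) + 216*log(4*t - 3) + 1)/(2*t**2 - 24*t + 72) + C

An antiderivative F(t) passes only if d/dt[F] lands on f(t) exactly.
Check: d/dt[(-2*q*t**4 + 24*q*t**3 - 72*q*t**2 + 6*t**2*log(4*t - 3) - 72*t*log(4*t - 3) + 216*log(4*t - 3) + 1)/(2*t**2 - 24*t + 72)] = (-8*q*t**5 + 150*q*t**4 - 972*q*t**3 + 2376*q*t**2 - 1296*q*t + 12*t**3 - 216*t**2 + 1292*t - 2589)/(4*t**4 - 75*t**3 + 486*t**2 - 1188*t + 648) = f(t).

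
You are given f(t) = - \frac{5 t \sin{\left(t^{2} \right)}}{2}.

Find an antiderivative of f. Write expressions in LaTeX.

An antiderivative is F(t) = \frac{5 \cos{\left(t^{2} \right)}}{4}.

A candidate is checked by its d/dt: the result must match f(t).
Check: d/dt[\frac{5 \cos{\left(t^{2} \right)}}{4}] = - \frac{5 t \sin{\left(t^{2} \right)}}{2} = f(t).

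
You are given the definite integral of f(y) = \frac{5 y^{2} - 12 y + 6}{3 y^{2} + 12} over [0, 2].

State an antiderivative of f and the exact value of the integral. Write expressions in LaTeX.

Antiderivative: F(y) = \frac{5 y}{3} - 2 \log{\left(y^{2} + 4 \right)} - \frac{7 \operatorname{atan}{\left(\frac{y}{2} \right)}}{3}; value = - 2 \log{\left(8 \right)} - \frac{7 \pi}{12} + 2 \log{\left(4 \right)} + \frac{10}{3}

Differentiate the proposed F(y) back; it has to land on f(y) exactly.
F(y) = \frac{5 y}{3} - 2 \log{\left(y^{2} + 4 \right)} - \frac{7 \operatorname{atan}{\left(\frac{y}{2} \right)}}{3} is an antiderivative of f.
Check: d/dy[\frac{5 y}{3} - 2 \log{\left(y^{2} + 4 \right)} - \frac{7 \operatorname{atan}{\left(\frac{y}{2} \right)}}{3}] = \frac{5 y^{2} - 12 y + 6}{3 y^{2} + 12} = f(y).
F(2) = - 2 \log{\left(8 \right)} - \frac{7 \pi}{12} + \frac{10}{3}; F(0) = - 2 \log{\left(4 \right)}.
Integral = F(2) - F(0) = - 2 \log{\left(8 \right)} - \frac{7 \pi}{12} + 2 \log{\left(4 \right)} + \frac{10}{3}.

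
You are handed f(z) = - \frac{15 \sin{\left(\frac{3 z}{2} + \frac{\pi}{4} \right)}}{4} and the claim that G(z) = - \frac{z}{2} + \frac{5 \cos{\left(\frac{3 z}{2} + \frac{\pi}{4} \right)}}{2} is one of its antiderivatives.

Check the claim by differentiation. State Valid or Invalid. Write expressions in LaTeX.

d/dz[G] = - \frac{15 \sin{\left(\frac{3 z}{2} + \frac{\pi}{4} \right)}}{4} - \frac{1}{2}
d/dz[G] - f(z) = - \frac{1}{2} != 0.

Invalid: d/dz[G] - f = - \frac{1}{2}, which is not 0.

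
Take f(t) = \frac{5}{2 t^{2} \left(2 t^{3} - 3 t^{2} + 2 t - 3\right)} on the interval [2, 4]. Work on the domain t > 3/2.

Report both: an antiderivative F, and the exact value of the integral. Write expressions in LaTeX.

Factor the denominator (2 t^{2} \left(2 t - 3\right) \left(t^{2} + 1\right)) and decompose: f = \frac{5 \left(2 t + 3\right)}{26 \left(t^{2} + 1\right)} + \frac{40}{117 \left(2 t - 3\right)} - \frac{5}{9 t} - \frac{5}{6 t^{2}}; each piece integrates to a log, atan, or power term.
F(t) = \frac{- 130 t \log{\left(t \right)} + 40 t \log{\left(t - \frac{3}{2} \right)} + 45 t \log{\left(t^{2} + 1 \right)} + 135 t \operatorname{atan}{\left(t \right)} + 195}{234 t} is an antiderivative of f.
Check: d/dt[\frac{- 130 t \log{\left(t \right)} + 40 t \log{\left(t - \frac{3}{2} \right)} + 45 t \log{\left(t^{2} + 1 \right)} + 135 t \operatorname{atan}{\left(t \right)} + 195}{234 t}] = \frac{5}{4 t^{5} - 6 t^{4} + 4 t^{3} - 6 t^{2}}, which equals f(t).
F(4) = - \frac{5 \log{\left(4 \right)}}{9} + \frac{20 \log{\left(\frac{5}{2} \right)}}{117} + \frac{5}{24} + \frac{5 \log{\left(17 \right)}}{26} + \frac{15 \operatorname{atan}{\left(4 \right)}}{26}; F(2) = - \frac{85 \log{\left(2 \right)}}{117} + \frac{5 \log{\left(5 \right)}}{26} + \frac{5}{12} + \frac{15 \operatorname{atan}{\left(2 \right)}}{26}.
Integral = F(4) - F(2) = - \frac{5 \log{\left(4 \right)}}{9} - \frac{15 \operatorname{atan}{\left(2 \right)}}{26} - \frac{5 \log{\left(5 \right)}}{26} - \frac{5}{24} + \frac{20 \log{\left(\frac{5}{2} \right)}}{117} + \frac{85 \log{\left(2 \right)}}{117} + \frac{5 \log{\left(17 \right)}}{26} + \frac{15 \operatorname{atan}{\left(4 \right)}}{26}.

Antiderivative: F(t) = \frac{- 130 t \log{\left(t \right)} + 40 t \log{\left(t - \frac{3}{2} \right)} + 45 t \log{\left(t^{2} + 1 \right)} + 135 t \operatorname{atan}{\left(t \right)} + 195}{234 t}; value = - \frac{5 \log{\left(4 \right)}}{9} - \frac{15 \operatorname{atan}{\left(2 \right)}}{26} - \frac{5 \log{\left(5 \right)}}{26} - \frac{5}{24} + \frac{20 \log{\left(\frac{5}{2} \right)}}{117} + \frac{85 \log{\left(2 \right)}}{117} + \frac{5 \log{\left(17 \right)}}{26} + \frac{15 \operatorname{atan}{\left(4 \right)}}{26}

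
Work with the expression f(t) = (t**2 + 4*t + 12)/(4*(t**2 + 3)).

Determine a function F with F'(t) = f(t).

For F(t) to be correct the identity F'(t) - f(t) = 0 must hold.
Check: d/dt[t/4 + log(t**2 + 3)/2 + 3*sqrt(3)*atan(sqrt(3)*t/3)/4] = (t**2 + 4*t + 12)/(4*t**2 + 12), which equals f(t).

An antiderivative is F(t) = t/4 + log(t**2 + 3)/2 + 3*sqrt(3)*atan(sqrt(3)*t/3)/4.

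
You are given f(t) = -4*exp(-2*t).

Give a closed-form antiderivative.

An antiderivative F(t) passes only if d/dt[F] lands on f(t) exactly.
Check: d/dt[2*exp(-2*t)] = -4*exp(-2*t) = f(t).

An antiderivative is F(t) = 2*exp(-2*t).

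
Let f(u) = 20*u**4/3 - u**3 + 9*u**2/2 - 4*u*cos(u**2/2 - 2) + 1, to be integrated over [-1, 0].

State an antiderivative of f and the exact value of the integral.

Integrate term by term and add the pieces.
F(u) = (16*u**5 - 3*u**4 + 18*u**3 + 12*u - 48*sin(u**2/2 - 2) - 9)/12 is an antiderivative of f.
Check: d/du[(16*u**5 - 3*u**4 + 18*u**3 + 12*u - 48*sin(u**2/2 - 2) - 9)/12] = 20*u**4/3 - u**3 + 9*u**2/2 - 4*u*cos(u**2/2 - 2) + 1 = f(u).
F(0) = -3/4 + 4*sin(2); F(-1) = -29/6 + 4*sin(3/2).
Integral = F(0) - F(-1) = -4*sin(3/2) + 4*sin(2) + 49/12.

Antiderivative: F(u) = (16*u**5 - 3*u**4 + 18*u**3 + 12*u - 48*sin(u**2/2 - 2) - 9)/12; value = -4*sin(3/2) + 4*sin(2) + 49/12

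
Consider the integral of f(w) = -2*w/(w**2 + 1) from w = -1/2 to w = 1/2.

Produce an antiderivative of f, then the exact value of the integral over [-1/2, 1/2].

f matches the chain-rule pattern g'(h)*h' with inner function h(w) = w**2 + 1; substituting u = h(w) collapses the integral.
F(w) = -log(w**2 + 1) is an antiderivative of f.
Check: d/dw[-log(w**2 + 1)] = -2*w/(w**2 + 1) = f(w).
F(1/2) = -log(5/4); F(-1/2) = -log(5/4).
Integral = F(1/2) - F(-1/2) = 0.

Antiderivative: F(w) = -log(w**2 + 1); value = 0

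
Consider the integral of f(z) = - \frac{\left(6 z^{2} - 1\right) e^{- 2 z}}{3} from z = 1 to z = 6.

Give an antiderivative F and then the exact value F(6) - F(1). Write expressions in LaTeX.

f has the shape u'v + uv' for u = z^{2} + z + \frac{1}{3} and v = e^{- 2 z} — it is the derivative of the product u*v.
F(z) = \frac{\left(3 z^{2} + 3 z + 1\right) e^{- 2 z}}{3} is an antiderivative of f.
Check: d/dz[\frac{\left(3 z^{2} + 3 z + 1\right) e^{- 2 z}}{3}] = \frac{\left(1 - 6 z^{2}\right) e^{- 2 z}}{3}, which equals f(z).
F(6) = \frac{127}{3 e^{12}}; F(1) = \frac{7}{3 e^{2}}.
Integral = F(6) - F(1) = - \frac{7}{3 e^{2}} + \frac{127}{3 e^{12}}.

Antiderivative: F(z) = \frac{\left(3 z^{2} + 3 z + 1\right) e^{- 2 z}}{3}; value = - \frac{7}{3 e^{2}} + \frac{127}{3 e^{12}}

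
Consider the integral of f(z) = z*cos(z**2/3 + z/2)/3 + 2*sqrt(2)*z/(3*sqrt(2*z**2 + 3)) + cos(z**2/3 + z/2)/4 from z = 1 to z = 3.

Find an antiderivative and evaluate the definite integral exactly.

The integrand splits into summands that can be handled one at a time.
F(z) = (2*sqrt(2)*sqrt(2*z**2 + 3) + 3*sin(z**2/3 + z/2))/6 is an antiderivative of f.
Check: d/dz[(2*sqrt(2)*sqrt(2*z**2 + 3) + 3*sin(z**2/3 + z/2))/6] = (4*z*sqrt(2*z**2 + 3)*cos(z**2/3 + z/2) + 8*sqrt(2)*z + 3*sqrt(2*z**2 + 3)*cos(z**2/3 + z/2))/(12*sqrt(2*z**2 + 3)), which equals f(z).
F(3) = sin(9/2)/2 + sqrt(42)/3; F(1) = sin(5/6)/2 + sqrt(10)/3.
Integral = F(3) - F(1) = -sqrt(10)/3 + sin(9/2)/2 - sin(5/6)/2 + sqrt(42)/3.

Antiderivative: F(z) = (2*sqrt(2)*sqrt(2*z**2 + 3) + 3*sin(z**2/3 + z/2))/6; value = -sqrt(10)/3 + sin(9/2)/2 - sin(5/6)/2 + sqrt(42)/3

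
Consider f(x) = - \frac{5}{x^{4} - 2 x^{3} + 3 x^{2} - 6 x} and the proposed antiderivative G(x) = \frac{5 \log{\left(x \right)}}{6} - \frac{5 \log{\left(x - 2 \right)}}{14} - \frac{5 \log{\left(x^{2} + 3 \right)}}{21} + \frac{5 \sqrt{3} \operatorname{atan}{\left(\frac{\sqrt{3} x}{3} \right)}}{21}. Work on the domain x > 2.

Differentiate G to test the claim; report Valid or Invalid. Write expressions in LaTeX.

d/dx[G] = - \frac{5}{x^{4} - 2 x^{3} + 3 x^{2} - 6 x}
This equals f(x) exactly, so the claim holds.

Valid - the claim checks out under differentiation.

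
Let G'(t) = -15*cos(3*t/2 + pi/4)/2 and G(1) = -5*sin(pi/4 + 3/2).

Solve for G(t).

G(t) = -5*sin(3*t/2 + pi/4)

Since d/dt undoes antidifferentiation here, G(t) must give back the stated G'(t).
A general antiderivative is -5*sin(3*t/2 + pi/4) + C.
The condition gives C = -5*sin(pi/4 + 3/2) - (-5*sin(pi/4 + 3/2)) = 0.
So G(t) = -5*sin(3*t/2 + pi/4).
Check: d/dt[-5*sin(3*t/2 + pi/4)] = -15*cos(3*t/2 + pi/4)/2 = G'(t).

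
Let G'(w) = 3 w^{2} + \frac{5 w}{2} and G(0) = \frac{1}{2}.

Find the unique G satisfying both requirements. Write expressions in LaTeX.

The integrand splits into summands that can be handled one at a time.
A general antiderivative is w^{3} + \frac{5 w^{2}}{4} - \frac{3}{2} + C.
The condition gives C = \frac{1}{2} - (- \frac{3}{2}) = 2.
So G(w) = \frac{4 w^{3} + 5 w^{2} + 2}{4}.
Check: d/dw[\frac{4 w^{3} + 5 w^{2} + 2}{4}] = 3 w^{2} + \frac{5 w}{2} = G'(w).

G(w) = \frac{4 w^{3} + 5 w^{2} + 2}{4}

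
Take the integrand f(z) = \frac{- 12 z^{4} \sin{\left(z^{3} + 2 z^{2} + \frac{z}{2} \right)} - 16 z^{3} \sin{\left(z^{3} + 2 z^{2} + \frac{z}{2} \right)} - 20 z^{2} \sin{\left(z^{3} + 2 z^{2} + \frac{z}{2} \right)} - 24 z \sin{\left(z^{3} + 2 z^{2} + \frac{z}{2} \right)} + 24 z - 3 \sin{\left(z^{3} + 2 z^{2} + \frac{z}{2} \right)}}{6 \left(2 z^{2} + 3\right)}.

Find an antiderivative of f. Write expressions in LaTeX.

An antiderivative is F(z) = \log{\left(z^{2} + \frac{3}{2} \right)} + \frac{\cos{\left(z^{3} + 2 z^{2} + \frac{z}{2} \right)}}{3}.

An antiderivative F(z) passes only if d/dz[F] lands on f(z) exactly.
Check: d/dz[\log{\left(z^{2} + \frac{3}{2} \right)} + \frac{\cos{\left(z^{3} + 2 z^{2} + \frac{z}{2} \right)}}{3}] = \frac{- 12 z^{4} \sin{\left(z^{3} + 2 z^{2} + \frac{z}{2} \right)} - 16 z^{3} \sin{\left(z^{3} + 2 z^{2} + \frac{z}{2} \right)} - 20 z^{2} \sin{\left(z^{3} + 2 z^{2} + \frac{z}{2} \right)} - 24 z \sin{\left(z^{3} + 2 z^{2} + \frac{z}{2} \right)} + 24 z - 3 \sin{\left(z^{3} + 2 z^{2} + \frac{z}{2} \right)}}{12 z^{2} + 18}, which equals f(z).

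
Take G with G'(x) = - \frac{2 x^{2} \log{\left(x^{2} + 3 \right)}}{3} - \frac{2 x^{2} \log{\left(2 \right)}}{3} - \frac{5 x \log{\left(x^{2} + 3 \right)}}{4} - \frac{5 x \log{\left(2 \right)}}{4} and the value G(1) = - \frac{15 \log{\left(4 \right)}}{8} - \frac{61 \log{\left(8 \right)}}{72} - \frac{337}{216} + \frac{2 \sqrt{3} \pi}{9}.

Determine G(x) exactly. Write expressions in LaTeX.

G(x) = \frac{32 x^{3} + 3 x^{2} \left(- 16 x - 45\right) \log{\left(2 x^{2} + 6 \right)} + 135 x^{2} - 288 x - 405 \log{\left(x^{2} + 3 \right)} + 288 \sqrt{3} \operatorname{atan}{\left(\frac{\sqrt{3} x}{3} \right)} - 216}{216}

Integrate term by term and add the pieces.
A general antiderivative is \frac{4 x^{3}}{27} + \frac{5 x^{2}}{8} - \frac{4 x}{3} + \left(- \frac{2 x^{3}}{9} - \frac{5 x^{2}}{8}\right) \log{\left(2 x^{2} + 6 \right)} - \frac{15 \log{\left(x^{2} + 3 \right)}}{8} + \frac{4 \sqrt{3} \operatorname{atan}{\left(\frac{\sqrt{3} x}{3} \right)}}{3} + C.
The condition gives C = - \frac{15 \log{\left(4 \right)}}{8} - \frac{61 \log{\left(8 \right)}}{72} - \frac{337}{216} + \frac{2 \sqrt{3} \pi}{9} - (- \frac{15 \log{\left(4 \right)}}{8} - \frac{61 \log{\left(8 \right)}}{72} - \frac{121}{216} + \frac{2 \sqrt{3} \pi}{9}) = -1.
So G(x) = \frac{32 x^{3} + 3 x^{2} \left(- 16 x - 45\right) \log{\left(2 x^{2} + 6 \right)} + 135 x^{2} - 288 x - 405 \log{\left(x^{2} + 3 \right)} + 288 \sqrt{3} \operatorname{atan}{\left(\frac{\sqrt{3} x}{3} \right)} - 216}{216}.
Check: d/dx[\frac{32 x^{3} + 3 x^{2} \left(- 16 x - 45\right) \log{\left(2 x^{2} + 6 \right)} + 135 x^{2} - 288 x - 405 \log{\left(x^{2} + 3 \right)} + 288 \sqrt{3} \operatorname{atan}{\left(\frac{\sqrt{3} x}{3} \right)} - 216}{216}] = - \frac{2 x^{2} \log{\left(x^{2} + 3 \right)}}{3} - \frac{2 x^{2} \log{\left(2 \right)}}{3} - \frac{5 x \log{\left(x^{2} + 3 \right)}}{4} - \frac{5 x \log{\left(2 \right)}}{4} = G'(x).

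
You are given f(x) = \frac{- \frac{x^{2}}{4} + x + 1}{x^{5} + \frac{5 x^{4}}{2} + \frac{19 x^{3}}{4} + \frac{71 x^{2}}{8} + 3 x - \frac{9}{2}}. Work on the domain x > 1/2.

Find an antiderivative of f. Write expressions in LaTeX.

An antiderivative is F(x) = \frac{14375 \left(2 x + 3\right) \log{\left(x - \frac{1}{2} \right)} - 9639 \left(2 x + 3\right) \log{\left(x + \frac{3}{2} \right)} - 2368 \left(2 x + 3\right) \log{\left(x^{2} + 4 \right)} - 18048 \left(2 x + 3\right) \operatorname{atan}{\left(\frac{x}{2} \right)} - 28900}{170000 \left(2 x + 3\right)}.

Factor the denominator (\left(2 x - 1\right) \left(2 x + 3\right)^{2} \left(x^{2} + 4\right)) and decompose: f = - \frac{8 \left(37 x + 282\right)}{10625 \left(x^{2} + 4\right)} - \frac{567}{5000 \left(2 x + 3\right)} + \frac{17}{50 \left(2 x + 3\right)^{2}} + \frac{23}{136 \left(2 x - 1\right)}; each piece integrates to a log, atan, or power term.
Check: d/dx[\frac{14375 \left(2 x + 3\right) \log{\left(x - \frac{1}{2} \right)} - 9639 \left(2 x + 3\right) \log{\left(x + \frac{3}{2} \right)} - 2368 \left(2 x + 3\right) \log{\left(x^{2} + 4 \right)} - 18048 \left(2 x + 3\right) \operatorname{atan}{\left(\frac{x}{2} \right)} - 28900}{170000 \left(2 x + 3\right)}] = \frac{- 2 x^{2} + 8 x + 8}{8 x^{5} + 20 x^{4} + 38 x^{3} + 71 x^{2} + 24 x - 36}, which equals f(x).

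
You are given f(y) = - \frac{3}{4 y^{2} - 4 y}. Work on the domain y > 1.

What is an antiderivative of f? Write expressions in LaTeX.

Factor the denominator (4 y \left(y - 1\right)) and decompose: f = - \frac{3}{4 \left(y - 1\right)} + \frac{3}{4 y}; each piece integrates to a log, atan, or power term.
Check: d/dy[\frac{3 \left(\log{\left(y \right)} - \log{\left(y - 1 \right)}\right)}{4}] = - \frac{3}{4 y^{2} - 4 y} = f(y).

An antiderivative is F(y) = \frac{3 \left(\log{\left(y \right)} - \log{\left(y - 1 \right)}\right)}{4}.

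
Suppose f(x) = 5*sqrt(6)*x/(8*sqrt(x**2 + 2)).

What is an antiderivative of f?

An antiderivative is F(x) = 5*sqrt(6)*sqrt(x**2 + 2)/8.

The substitution u = 3*x**2/2 + 3 works: f is exactly (dF/du)*(du/dx) for that inner function.
Check: d/dx[5*sqrt(6)*sqrt(x**2 + 2)/8] = 5*sqrt(6)*x/(8*sqrt(x**2 + 2)) = f(x).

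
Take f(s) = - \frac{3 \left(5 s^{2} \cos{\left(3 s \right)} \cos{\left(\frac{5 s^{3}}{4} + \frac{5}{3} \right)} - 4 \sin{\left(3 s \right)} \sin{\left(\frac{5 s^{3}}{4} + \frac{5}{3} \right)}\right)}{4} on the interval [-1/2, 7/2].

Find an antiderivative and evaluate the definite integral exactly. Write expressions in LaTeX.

f has the shape u'v + uv' for u = - \cos{\left(3 s \right)} and v = \sin{\left(\frac{5 s^{3}}{4} + \frac{5}{3} \right)} — it is the derivative of the product u*v.
F(s) = - \sin{\left(\frac{5 s^{3}}{4} + \frac{5}{3} \right)} \cos{\left(3 s \right)} is an antiderivative of f.
Check: d/ds[- \sin{\left(\frac{5 s^{3}}{4} + \frac{5}{3} \right)} \cos{\left(3 s \right)}] = - \frac{15 s^{2} \cos{\left(3 s \right)} \cos{\left(\frac{5 s^{3}}{4} + \frac{5}{3} \right)}}{4} + 3 \sin{\left(3 s \right)} \sin{\left(\frac{5 s^{3}}{4} + \frac{5}{3} \right)}, which equals f(s).
F(7/2) = - \sin{\left(\frac{5305}{96} \right)} \cos{\left(\frac{21}{2} \right)}; F(-1/2) = - \sin{\left(\frac{145}{96} \right)} \cos{\left(\frac{3}{2} \right)}.
Integral = F(7/2) - F(-1/2) = - \sin{\left(\frac{5305}{96} \right)} \cos{\left(\frac{21}{2} \right)} + \sin{\left(\frac{145}{96} \right)} \cos{\left(\frac{3}{2} \right)}.

Antiderivative: F(s) = - \sin{\left(\frac{5 s^{3}}{4} + \frac{5}{3} \right)} \cos{\left(3 s \right)}; value = - \sin{\left(\frac{5305}{96} \right)} \cos{\left(\frac{21}{2} \right)} + \sin{\left(\frac{145}{96} \right)} \cos{\left(\frac{3}{2} \right)}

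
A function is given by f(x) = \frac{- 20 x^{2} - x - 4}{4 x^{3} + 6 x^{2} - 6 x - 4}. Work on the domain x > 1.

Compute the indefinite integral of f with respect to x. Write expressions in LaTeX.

F(x) = - \frac{25 \log{\left(x - 1 \right)}}{18} + \frac{17 \log{\left(x + \frac{1}{2} \right)}}{18} - \frac{41 \log{\left(x + 2 \right)}}{9} + C

Factor the denominator (2 \left(x - 1\right) \left(x + 2\right) \left(2 x + 1\right)) and decompose: f = \frac{17}{9 \left(2 x + 1\right)} - \frac{41}{9 \left(x + 2\right)} - \frac{25}{18 \left(x - 1\right)}; each piece integrates to a log, atan, or power term.
Check: d/dx[- \frac{25 \log{\left(x - 1 \right)}}{18} + \frac{17 \log{\left(x + \frac{1}{2} \right)}}{18} - \frac{41 \log{\left(x + 2 \right)}}{9}] = \frac{- 20 x^{2} - x - 4}{4 x^{3} + 6 x^{2} - 6 x - 4} = f(x).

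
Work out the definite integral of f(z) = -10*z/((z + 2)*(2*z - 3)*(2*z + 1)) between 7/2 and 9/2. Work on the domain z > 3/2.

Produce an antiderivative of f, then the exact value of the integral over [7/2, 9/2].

Antiderivative: F(z) = -5*(9*log(z - 3/2) + 7*log(z + 1/2) - 16*log(z + 2))/84; value = -20*log(11/2)/21 - 5*log(5)/12 - 15*log(3)/28 + 15*log(2)/28 + 5*log(4)/12 + 20*log(13/2)/21

Factor the denominator ((z + 2)*(2*z - 3)*(2*z + 1)) and decompose: f = -5/(6*(2*z + 1)) - 15/(14*(2*z - 3)) + 20/(21*(z + 2)); each piece integrates to a log, atan, or power term.
F(z) = -5*(9*log(z - 3/2) + 7*log(z + 1/2) - 16*log(z + 2))/84 is an antiderivative of f.
Check: d/dz[-5*(9*log(z - 3/2) + 7*log(z + 1/2) - 16*log(z + 2))/84] = -10*z/(4*z**3 + 4*z**2 - 11*z - 6), which equals f(z).
F(9/2) = -5*log(5)/12 - 15*log(3)/28 + 20*log(13/2)/21; F(7/2) = -5*log(4)/12 - 15*log(2)/28 + 20*log(11/2)/21.
Integral = F(9/2) - F(7/2) = -20*log(11/2)/21 - 5*log(5)/12 - 15*log(3)/28 + 15*log(2)/28 + 5*log(4)/12 + 20*log(13/2)/21.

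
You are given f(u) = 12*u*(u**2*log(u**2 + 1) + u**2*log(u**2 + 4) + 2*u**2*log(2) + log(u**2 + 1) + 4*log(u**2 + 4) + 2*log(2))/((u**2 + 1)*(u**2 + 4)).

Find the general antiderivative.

F(u) = 6*log(u**2 + 4)*log(4*u**2 + 4) + C

Recognize the product-rule pattern: f = v'r + vr' with v = 6*log(u**2 + 4), r = log(4*u**2 + 4), so integration by parts undoes it.
Check: d/du[6*log(u**2 + 4)*log(4*u**2 + 4)] = (12*u**3*log(u**2 + 1) + 12*u**3*log(u**2 + 4) + 24*u**3*log(2) + 12*u*log(u**2 + 1) + 48*u*log(u**2 + 4) + 24*u*log(2))/(u**4 + 5*u**2 + 4), which equals f(u).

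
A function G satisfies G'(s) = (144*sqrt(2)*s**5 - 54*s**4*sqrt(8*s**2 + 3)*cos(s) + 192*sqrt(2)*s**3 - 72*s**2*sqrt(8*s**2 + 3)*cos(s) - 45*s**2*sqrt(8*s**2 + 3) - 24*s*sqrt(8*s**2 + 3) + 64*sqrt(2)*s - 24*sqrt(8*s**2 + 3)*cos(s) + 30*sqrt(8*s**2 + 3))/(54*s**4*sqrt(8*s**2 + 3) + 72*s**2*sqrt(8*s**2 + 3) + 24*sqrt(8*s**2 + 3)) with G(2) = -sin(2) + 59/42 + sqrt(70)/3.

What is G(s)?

For G(s) to be correct, d/ds[G] must agree with the stated G'(s) identically.
A general antiderivative is (5*s/2 + 2/3)/(3*s**2 + 2) + 2*sqrt(4*s**2 + 3/2)/3 - sin(s) + C.
The condition gives C = -sin(2) + 59/42 + sqrt(70)/3 - (-sin(2) + 17/42 + sqrt(70)/3) = 1.
So G(s) = (5*s/2 + 2/3)/(3*s**2 + 2) + 2*sqrt(4*s**2 + 3/2)/3 - sin(s) + 1.
Check: d/ds[(5*s/2 + 2/3)/(3*s**2 + 2) + 2*sqrt(4*s**2 + 3/2)/3 - sin(s) + 1] = (144*sqrt(2)*s**5 - 54*s**4*sqrt(8*s**2 + 3)*cos(s) + 192*sqrt(2)*s**3 - 72*s**2*sqrt(8*s**2 + 3)*cos(s) - 45*s**2*sqrt(8*s**2 + 3) - 24*s*sqrt(8*s**2 + 3) + 64*sqrt(2)*s - 24*sqrt(8*s**2 + 3)*cos(s) + 30*sqrt(8*s**2 + 3))/(54*s**4*sqrt(8*s**2 + 3) + 72*s**2*sqrt(8*s**2 + 3) + 24*sqrt(8*s**2 + 3)) = G'(s).

G(s) = (5*s/2 + 2/3)/(3*s**2 + 2) + 2*sqrt(4*s**2 + 3/2)/3 - sin(s) + 1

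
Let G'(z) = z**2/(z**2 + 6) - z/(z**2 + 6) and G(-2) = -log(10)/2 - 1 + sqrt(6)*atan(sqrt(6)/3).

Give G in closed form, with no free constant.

Integrate term by term and add the pieces.
A general antiderivative is z - log(z**2 + 6)/2 - sqrt(6)*atan(sqrt(6)*z/6) + C.
The condition gives C = -log(10)/2 - 1 + sqrt(6)*atan(sqrt(6)/3) - (-2 - log(10)/2 + sqrt(6)*atan(sqrt(6)/3)) = 1.
So G(z) = z - log(z**2 + 6)/2 - sqrt(6)*atan(sqrt(6)*z/6) + 1.
Check: d/dz[z - log(z**2 + 6)/2 - sqrt(6)*atan(sqrt(6)*z/6) + 1] = (z**2 - z)/(z**2 + 6), which equals G'(z).

G(z) = z - log(z**2 + 6)/2 - sqrt(6)*atan(sqrt(6)*z/6) + 1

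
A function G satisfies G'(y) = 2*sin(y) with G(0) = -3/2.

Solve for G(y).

Since d/dy undoes antidifferentiation here, G(y) must give back the stated G'(y).
A general antiderivative is -2*cos(y) + C.
The condition gives C = -3/2 - (-2) = 1/2.
So G(y) = 1/2 - 2*cos(y).
Check: d/dy[1/2 - 2*cos(y)] = 2*sin(y) = G'(y).

G(y) = 1/2 - 2*cos(y)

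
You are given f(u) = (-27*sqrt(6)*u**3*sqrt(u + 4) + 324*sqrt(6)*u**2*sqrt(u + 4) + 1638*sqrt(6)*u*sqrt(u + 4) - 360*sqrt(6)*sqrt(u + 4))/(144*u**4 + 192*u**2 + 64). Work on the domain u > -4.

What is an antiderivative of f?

f has the shape v'r + vr' for v = -2*(3*u/2 + 6)**(5/2)/3 and r = 1/(2*u**2 + 4/3) — it is the derivative of the product v*r.
Check: d/du[-9*u**2*sqrt(3*u/2 + 6)/(12*u**2 + 8) - 36*u*sqrt(3*u/2 + 6)/(6*u**2 + 4) - 72*sqrt(3*u/2 + 6)/(6*u**2 + 4)] = (-27*sqrt(6)*u**4 + 216*sqrt(6)*u**3 + 2934*sqrt(6)*u**2 + 6192*sqrt(6)*u - 1440*sqrt(6))/(144*u**4*sqrt(u + 4) + 192*u**2*sqrt(u + 4) + 64*sqrt(u + 4)), which equals f(u).

An antiderivative is F(u) = -9*u**2*sqrt(3*u/2 + 6)/(12*u**2 + 8) - 36*u*sqrt(3*u/2 + 6)/(6*u**2 + 4) - 72*sqrt(3*u/2 + 6)/(6*u**2 + 4).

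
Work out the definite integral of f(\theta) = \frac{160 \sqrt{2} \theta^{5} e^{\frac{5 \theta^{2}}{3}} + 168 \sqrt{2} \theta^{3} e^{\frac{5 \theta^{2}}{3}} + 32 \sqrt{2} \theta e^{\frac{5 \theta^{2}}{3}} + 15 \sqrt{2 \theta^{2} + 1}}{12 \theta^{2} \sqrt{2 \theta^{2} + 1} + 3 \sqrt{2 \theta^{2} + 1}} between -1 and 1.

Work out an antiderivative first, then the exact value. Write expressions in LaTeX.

Antiderivative: F(\theta) = 2 \sqrt{4 \theta^{2} + 2} e^{\frac{5 \theta^{2}}{3}} + \frac{5 \operatorname{atan}{\left(2 \theta \right)}}{2}; value = 5 \operatorname{atan}{\left(2 \right)}

For F(\theta) to be correct the identity F'(\theta) - f(\theta) = 0 must hold.
F(\theta) = 2 \sqrt{4 \theta^{2} + 2} e^{\frac{5 \theta^{2}}{3}} + \frac{5 \operatorname{atan}{\left(2 \theta \right)}}{2} is an antiderivative of f.
Check: d/d\theta[2 \sqrt{4 \theta^{2} + 2} e^{\frac{5 \theta^{2}}{3}} + \frac{5 \operatorname{atan}{\left(2 \theta \right)}}{2}] = \frac{160 \sqrt{2} \theta^{5} e^{\frac{5 \theta^{2}}{3}} + 168 \sqrt{2} \theta^{3} e^{\frac{5 \theta^{2}}{3}} + 32 \sqrt{2} \theta e^{\frac{5 \theta^{2}}{3}} + 15 \sqrt{2 \theta^{2} + 1}}{12 \theta^{2} \sqrt{2 \theta^{2} + 1} + 3 \sqrt{2 \theta^{2} + 1}} = f(\theta).
F(1) = \frac{5 \operatorname{atan}{\left(2 \right)}}{2} + 2 \sqrt{6} e^{\frac{5}{3}}; F(-1) = - \frac{5 \operatorname{atan}{\left(2 \right)}}{2} + 2 \sqrt{6} e^{\frac{5}{3}}.
Integral = F(1) - F(-1) = 5 \operatorname{atan}{\left(2 \right)}.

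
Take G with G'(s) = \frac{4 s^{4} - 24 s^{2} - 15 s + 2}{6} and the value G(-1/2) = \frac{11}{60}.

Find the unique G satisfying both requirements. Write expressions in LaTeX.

The proposed G(s) is checked by its d/ds: the result must match the given G'(s).
A general antiderivative is \frac{2 s^{5}}{15} - \frac{4 s^{3}}{3} - \frac{5 s^{2}}{4} + \frac{s}{3} + C.
The condition gives C = \frac{11}{60} - (- \frac{19}{60}) = \frac{1}{2}.
So G(s) = \frac{2 s^{5}}{15} - \frac{4 s^{3}}{3} - \frac{5 s^{2}}{4} + \frac{s}{3} + \frac{1}{2}.
Check: d/ds[\frac{2 s^{5}}{15} - \frac{4 s^{3}}{3} - \frac{5 s^{2}}{4} + \frac{s}{3} + \frac{1}{2}] = \frac{2 s^{4}}{3} - 4 s^{2} - \frac{5 s}{2} + \frac{1}{3}, which equals G'(s).

G(s) = \frac{2 s^{5}}{15} - \frac{4 s^{3}}{3} - \frac{5 s^{2}}{4} + \frac{s}{3} + \frac{1}{2}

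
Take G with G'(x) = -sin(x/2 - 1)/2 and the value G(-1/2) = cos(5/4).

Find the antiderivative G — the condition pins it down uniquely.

G(x) = cos(x/2 - 1)

The proposed G(x) is checked by its d/dx: the result must match the given G'(x).
A general antiderivative is cos(x/2 - 1) + C.
The condition gives C = cos(5/4) - (cos(5/4)) = 0.
So G(x) = cos(x/2 - 1).
Check: d/dx[cos(x/2 - 1)] = -sin(x/2 - 1)/2 = G'(x).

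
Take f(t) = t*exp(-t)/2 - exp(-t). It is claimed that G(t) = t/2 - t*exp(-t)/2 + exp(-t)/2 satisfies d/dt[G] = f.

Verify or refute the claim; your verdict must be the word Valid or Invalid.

d/dt[G] = (t + exp(t) - 2)*exp(-t)/2
d/dt[G] - f(t) = 1/2 != 0.

Invalid: d/dt[G] - f = 1/2, which is not 0.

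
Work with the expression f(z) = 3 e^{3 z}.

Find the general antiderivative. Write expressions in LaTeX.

For F(z) to be correct the identity F'(z) - f(z) = 0 must hold.
Check: d/dz[e^{3 z}] = 3 e^{3 z} = f(z).

F(z) = e^{3 z} + C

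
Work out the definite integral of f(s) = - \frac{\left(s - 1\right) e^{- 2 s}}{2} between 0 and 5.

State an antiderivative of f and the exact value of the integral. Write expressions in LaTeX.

f has the shape u'v + uv' for u = \frac{s}{4} - \frac{1}{8} and v = e^{- 2 s} — it is the derivative of the product u*v.
F(s) = \frac{\left(2 s - 1\right) e^{- 2 s}}{8} is an antiderivative of f.
Check: d/ds[\frac{\left(2 s - 1\right) e^{- 2 s}}{8}] = \frac{\left(1 - s\right) e^{- 2 s}}{2}, which equals f(s).
F(5) = \frac{9}{8 e^{10}}; F(0) = - \frac{1}{8}.
Integral = F(5) - F(0) = \frac{9}{8 e^{10}} + \frac{1}{8}.

Antiderivative: F(s) = \frac{\left(2 s - 1\right) e^{- 2 s}}{8}; value = \frac{9}{8 e^{10}} + \frac{1}{8}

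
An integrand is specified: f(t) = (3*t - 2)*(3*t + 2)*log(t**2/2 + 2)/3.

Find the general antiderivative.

For F(t) to be correct the identity F'(t) - f(t) = 0 must hold.
Check: d/dt[t**3*log(t**2/2 + 2) - 2*t**3/3 - 4*t*log(t**2/2 + 2)/3 + 32*t/3 - 64*atan(t/2)/3] = 3*t**2*log(t**2/2 + 2) - 4*log(t**2/2 + 2)/3, which equals f(t).

F(t) = t**3*log(t**2/2 + 2) - 2*t**3/3 - 4*t*log(t**2/2 + 2)/3 + 32*t/3 - 64*atan(t/2)/3 + C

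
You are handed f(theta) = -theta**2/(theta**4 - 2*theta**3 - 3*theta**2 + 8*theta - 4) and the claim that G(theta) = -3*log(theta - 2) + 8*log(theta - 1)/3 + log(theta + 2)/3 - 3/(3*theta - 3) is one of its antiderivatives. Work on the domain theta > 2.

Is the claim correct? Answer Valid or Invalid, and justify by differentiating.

Invalid: d/dtheta[G] - f = -2*theta**2/(theta**4 - 2*theta**3 - 3*theta**2 + 8*theta - 4), which is not 0.

d/dtheta[G] = -3*theta**2/(theta**4 - 2*theta**3 - 3*theta**2 + 8*theta - 4)
d/dtheta[G] - f(theta) = -2*theta**2/(theta**4 - 2*theta**3 - 3*theta**2 + 8*theta - 4) != 0.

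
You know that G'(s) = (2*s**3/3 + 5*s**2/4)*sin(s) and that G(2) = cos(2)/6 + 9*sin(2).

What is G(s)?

Since d/ds undoes antidifferentiation here, G(s) must give back the stated G'(s).
A general antiderivative is -2*s**3*cos(s)/3 + 2*s**2*sin(s) - 5*s**2*cos(s)/4 + 5*s*sin(s)/2 + 4*s*cos(s) - 4*sin(s) + 5*cos(s)/2 + C.
The condition gives C = cos(2)/6 + 9*sin(2) - (cos(2)/6 + 9*sin(2)) = 0.
So G(s) = -(8*s**3*cos(s) - 24*s**2*sin(s) + 15*s**2*cos(s) - 30*s*sin(s) - 48*s*cos(s) + 48*sin(s) - 30*cos(s))/12.
Check: d/ds[-(8*s**3*cos(s) - 24*s**2*sin(s) + 15*s**2*cos(s) - 30*s*sin(s) - 48*s*cos(s) + 48*sin(s) - 30*cos(s))/12] = 2*s**3*sin(s)/3 + 5*s**2*sin(s)/4, which equals G'(s).

G(s) = -(8*s**3*cos(s) - 24*s**2*sin(s) + 15*s**2*cos(s) - 30*s*sin(s) - 48*s*cos(s) + 48*sin(s) - 30*cos(s))/12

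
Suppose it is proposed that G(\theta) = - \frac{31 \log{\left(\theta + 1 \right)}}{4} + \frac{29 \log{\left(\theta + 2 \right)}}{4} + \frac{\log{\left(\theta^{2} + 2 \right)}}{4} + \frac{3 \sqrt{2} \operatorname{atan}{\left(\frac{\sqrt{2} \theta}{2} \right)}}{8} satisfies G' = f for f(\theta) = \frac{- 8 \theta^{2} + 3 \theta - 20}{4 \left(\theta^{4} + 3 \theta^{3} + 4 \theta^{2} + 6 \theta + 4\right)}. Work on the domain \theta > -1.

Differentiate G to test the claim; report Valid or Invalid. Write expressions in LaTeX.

Invalid: d/d\theta[G] - f = \frac{- 8 \theta^{2} + 3 \theta - 20}{2 \theta^{4} + 6 \theta^{3} + 8 \theta^{2} + 12 \theta + 8}, which is not 0.

d/d\theta[G] = \frac{- 24 \theta^{2} + 9 \theta - 60}{4 \theta^{4} + 12 \theta^{3} + 16 \theta^{2} + 24 \theta + 16}
d/d\theta[G] - f(\theta) = \frac{- 8 \theta^{2} + 3 \theta - 20}{2 \theta^{4} + 6 \theta^{3} + 8 \theta^{2} + 12 \theta + 8} != 0.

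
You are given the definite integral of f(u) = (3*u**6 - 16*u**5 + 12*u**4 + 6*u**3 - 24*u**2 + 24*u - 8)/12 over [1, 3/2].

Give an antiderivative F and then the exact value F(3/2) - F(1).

For F(u) to be correct the identity F'(u) - f(u) = 0 must hold.
F(u) = u*(90*u**6 - 560*u**5 + 504*u**4 + 315*u**3 - 1680*u**2 + 2520*u - 1680)/2520 is an antiderivative of f.
Check: d/du[u*(90*u**6 - 560*u**5 + 504*u**4 + 315*u**3 - 1680*u**2 + 2520*u - 1680)/2520] = u**6/4 - 4*u**5/3 + u**4 + u**3/2 - 2*u**2 + 2*u - 2/3, which equals f(u).
F(3/2) = -13789/17920; F(1) = -491/2520.
Integral = F(3/2) - F(1) = -92677/161280.

Antiderivative: F(u) = u*(90*u**6 - 560*u**5 + 504*u**4 + 315*u**3 - 1680*u**2 + 2520*u - 1680)/2520; value = -92677/161280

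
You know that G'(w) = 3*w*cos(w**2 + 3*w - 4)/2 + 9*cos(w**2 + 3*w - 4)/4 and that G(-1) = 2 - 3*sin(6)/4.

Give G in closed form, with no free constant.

G(w) = 3*sin(w**2 + 3*w - 4)/4 + 2

The substitution u = w**2 + 3*w - 4 works: G'(w) is exactly (dG/du)*(du/dw) for that inner function.
A general antiderivative is 3*sin(w**2 + 3*w - 4)/4 + C.
The condition gives C = 2 - 3*sin(6)/4 - (-3*sin(6)/4) = 2.
So G(w) = 3*sin(w**2 + 3*w - 4)/4 + 2.
Check: d/dw[3*sin(w**2 + 3*w - 4)/4 + 2] = 3*w*cos(w**2 + 3*w - 4)/2 + 9*cos(w**2 + 3*w - 4)/4 = G'(w).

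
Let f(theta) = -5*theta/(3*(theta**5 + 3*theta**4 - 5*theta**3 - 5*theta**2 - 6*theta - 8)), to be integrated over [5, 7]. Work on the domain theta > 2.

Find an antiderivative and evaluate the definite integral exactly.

Antiderivative: F(theta) = -log(theta - 2)/27 - 5*log(theta + 1)/54 + 10*log(theta + 4)/459 + 11*log(theta**2 + 1)/204 + 7*atan(theta)/102; value = -5*log(8)/54 - 11*log(26)/204 - 7*atan(5)/102 - log(5)/27 - 10*log(9)/459 + log(3)/27 + 10*log(11)/459 + 7*atan(7)/102 + 5*log(6)/54 + 11*log(50)/204

Factor the denominator (3*(theta - 2)*(theta + 1)*(theta + 4)*(theta**2 + 1)) and decompose: f = (11*theta + 7)/(102*(theta**2 + 1)) + 10/(459*(theta + 4)) - 5/(54*(theta + 1)) - 1/(27*(theta - 2)); each piece integrates to a log, atan, or power term.
F(theta) = -log(theta - 2)/27 - 5*log(theta + 1)/54 + 10*log(theta + 4)/459 + 11*log(theta**2 + 1)/204 + 7*atan(theta)/102 is an antiderivative of f.
Check: d/dtheta[-log(theta - 2)/27 - 5*log(theta + 1)/54 + 10*log(theta + 4)/459 + 11*log(theta**2 + 1)/204 + 7*atan(theta)/102] = -5*theta/(3*theta**5 + 9*theta**4 - 15*theta**3 - 15*theta**2 - 18*theta - 24), which equals f(theta).
F(7) = -5*log(8)/54 - log(5)/27 + 10*log(11)/459 + 7*atan(7)/102 + 11*log(50)/204; F(5) = -5*log(6)/54 - log(3)/27 + 10*log(9)/459 + 7*atan(5)/102 + 11*log(26)/204.
Integral = F(7) - F(5) = -5*log(8)/54 - 11*log(26)/204 - 7*atan(5)/102 - log(5)/27 - 10*log(9)/459 + log(3)/27 + 10*log(11)/459 + 7*atan(7)/102 + 5*log(6)/54 + 11*log(50)/204.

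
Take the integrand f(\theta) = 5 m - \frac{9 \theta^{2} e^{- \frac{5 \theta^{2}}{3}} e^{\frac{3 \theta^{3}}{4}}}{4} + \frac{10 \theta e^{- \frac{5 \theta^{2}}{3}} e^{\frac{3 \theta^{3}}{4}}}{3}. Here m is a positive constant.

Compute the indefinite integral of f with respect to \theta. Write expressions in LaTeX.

Integrate term by term and add the pieces.
Check: d/d\theta[5 m \theta - e^{\frac{3 \theta^{3}}{4} - \frac{5 \theta^{2}}{3}}] = 5 m - \frac{9 \theta^{2} e^{- \frac{5 \theta^{2}}{3}} e^{\frac{3 \theta^{3}}{4}}}{4} + \frac{10 \theta e^{- \frac{5 \theta^{2}}{3}} e^{\frac{3 \theta^{3}}{4}}}{3} = f(\theta).

F(\theta) = 5 m \theta - e^{\frac{3 \theta^{3}}{4} - \frac{5 \theta^{2}}{3}} + C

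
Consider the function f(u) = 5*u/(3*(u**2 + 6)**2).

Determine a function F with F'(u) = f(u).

The substitution w = 6*u**2 + 36 works: f is exactly (dF/dw)*(dw/du) for that inner function.
Check: d/du[-5/(6*(u**2 + 6))] = 5*u/(3*u**4 + 36*u**2 + 108), which equals f(u).

An antiderivative is F(u) = -5/(6*(u**2 + 6)).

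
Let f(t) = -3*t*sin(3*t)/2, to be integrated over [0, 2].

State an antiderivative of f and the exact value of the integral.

Antiderivative: F(t) = t*cos(3*t)/2 - sin(3*t)/6; value = -sin(6)/6 + cos(6)

A first test for any F(t): its t-derivative must equal f(t) identically.
F(t) = t*cos(3*t)/2 - sin(3*t)/6 is an antiderivative of f.
Check: d/dt[t*cos(3*t)/2 - sin(3*t)/6] = -3*t*sin(3*t)/2 = f(t).
F(2) = -sin(6)/6 + cos(6); F(0) = 0.
Integral = F(2) - F(0) = -sin(6)/6 + cos(6).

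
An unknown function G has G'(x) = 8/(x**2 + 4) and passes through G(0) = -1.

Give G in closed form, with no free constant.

A first test for any G(x): its x-derivative must equal the given G'(x).
A general antiderivative is 4*atan(x/2) + C.
The condition gives C = -1 - (0) = -1.
So G(x) = 4*atan(x/2) - 1.
Check: d/dx[4*atan(x/2) - 1] = 8/(x**2 + 4) = G'(x).

G(x) = 4*atan(x/2) - 1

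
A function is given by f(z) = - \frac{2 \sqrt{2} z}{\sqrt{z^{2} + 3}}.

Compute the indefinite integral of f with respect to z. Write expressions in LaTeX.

f matches the chain-rule pattern g'(h)*h' with inner function h(z) = 2 z^{2} + 6; substituting u = h(z) collapses the integral.
Check: d/dz[- 2 \sqrt{2} \sqrt{z^{2} + 3}] = - \frac{2 \sqrt{2} z}{\sqrt{z^{2} + 3}} = f(z).

F(z) = - 2 \sqrt{2} \sqrt{z^{2} + 3} + C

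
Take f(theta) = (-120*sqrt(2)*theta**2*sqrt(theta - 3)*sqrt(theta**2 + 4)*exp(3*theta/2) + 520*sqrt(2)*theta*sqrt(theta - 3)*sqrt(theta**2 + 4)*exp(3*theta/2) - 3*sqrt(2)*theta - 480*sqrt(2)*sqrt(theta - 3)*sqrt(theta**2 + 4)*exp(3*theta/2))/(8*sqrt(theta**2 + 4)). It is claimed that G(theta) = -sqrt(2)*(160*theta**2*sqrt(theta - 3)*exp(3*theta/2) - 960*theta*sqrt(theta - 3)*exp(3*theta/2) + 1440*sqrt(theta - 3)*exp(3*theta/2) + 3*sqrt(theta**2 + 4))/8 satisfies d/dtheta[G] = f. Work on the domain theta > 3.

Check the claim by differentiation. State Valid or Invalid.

d/dtheta[G] = (-240*sqrt(2)*theta**3*sqrt(theta**2 + 4)*exp(3*theta/2) + 1760*sqrt(2)*theta**2*sqrt(theta**2 + 4)*exp(3*theta/2) - 3*sqrt(2)*theta*sqrt(theta - 3) - 4080*sqrt(2)*theta*sqrt(theta**2 + 4)*exp(3*theta/2) + 2880*sqrt(2)*sqrt(theta**2 + 4)*exp(3*theta/2))/(8*sqrt(theta - 3)*sqrt(theta**2 + 4))
d/dtheta[G] - f(theta) = -15*sqrt(2)*theta**2*sqrt(theta - 3)*exp(3*theta/2) + 65*sqrt(2)*theta*sqrt(theta - 3)*exp(3*theta/2) - 60*sqrt(2)*sqrt(theta - 3)*exp(3*theta/2) != 0.

Invalid: d/dtheta[G] - f = -15*sqrt(2)*theta**2*sqrt(theta - 3)*exp(3*theta/2) + 65*sqrt(2)*theta*sqrt(theta - 3)*exp(3*theta/2) - 60*sqrt(2)*sqrt(theta - 3)*exp(3*theta/2), which is not 0.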